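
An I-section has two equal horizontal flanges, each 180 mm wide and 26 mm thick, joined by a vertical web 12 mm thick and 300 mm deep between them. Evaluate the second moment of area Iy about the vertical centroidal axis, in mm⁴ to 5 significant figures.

Treat the section as a set of non-overlapping primitives; coordinates are from the bounding-box lower-left.
Bottom flange: 180 × 26, A = 4 680 mm², x = 90 mm, Ī = 12 636 000 mm⁴.
Web: 12 × 300, A = 3 600 mm², x = 90 mm, Ī = 43 200 mm⁴.
Top flange: 180 × 26, A = 4 680 mm², x = 90 mm, Ī = 12 636 000 mm⁴.
By symmetry the centroid is at mid-width, x̄ = 90 mm.
All pieces are centred on the vertical centroidal axis, so I = ΣĪ = 25 315 200 mm⁴.

Iy ≈ 2.5315 × 10⁷ mm⁴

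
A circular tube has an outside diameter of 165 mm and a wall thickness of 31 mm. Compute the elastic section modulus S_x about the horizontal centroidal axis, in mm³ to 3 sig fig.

Decompose the section into non-overlapping parts with the origin at the bottom-left of its bounding rectangle.
Outer circle: ⌀165, A = 21 382 mm², y = 82.5 mm, Ī = 36 383 601 mm⁴.
Bore (subtracted): ⌀103, A = 8332.3 mm², y = 82.5 mm, Ī = 5 524 828 mm⁴.
By symmetry the centroid is at mid-height, ȳ = 82.5 mm.
All pieces are centred on the horizontal centroidal axis, so I = ΣĪ (holes subtracted) = 30 858 772 mm⁴.
Extreme fibre distance c = 82.5 mm; S = I/c = 374 046 mm³.

S_x ≈ 3.74 × 10⁵ mm³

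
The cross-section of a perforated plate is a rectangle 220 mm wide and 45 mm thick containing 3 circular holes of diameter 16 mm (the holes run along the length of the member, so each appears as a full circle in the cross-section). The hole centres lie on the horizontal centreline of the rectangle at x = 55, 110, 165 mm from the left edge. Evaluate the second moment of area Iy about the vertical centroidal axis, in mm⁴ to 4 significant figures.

Iy ≈ 3.870 × 10⁷ mm⁴

Split into non-overlapping primitives; take the origin at the lower-left of the bounding box.
Plate: 220 × 45, A = 9 900 mm², x = 110 mm, Ī = 39 930 000 mm⁴.
Hole 1 (subtracted): ⌀16, A = 201.062 mm², x = 55 mm, Ī = 3216.99 mm⁴.
Hole 2 (subtracted): ⌀16, A = 201.062 mm², x = 110 mm, Ī = 3216.99 mm⁴.
Hole 3 (subtracted): ⌀16, A = 201.062 mm², x = 165 mm, Ī = 3216.99 mm⁴.
By symmetry the centroid is at mid-width, x̄ = 110 mm.
Transfer each piece to the vertical centroidal axis using Ī + A·d² with d = x − 110:
  plate: d = 0 mm → contributes +39 930 000 mm⁴
  hole 1: d = -55 mm → contributes −611 429 mm⁴
  hole 2: d = 0 mm → contributes −3216.99 mm⁴
  hole 3: d = 55 mm → contributes −611 429 mm⁴
Total I = 38 703 924 mm⁴.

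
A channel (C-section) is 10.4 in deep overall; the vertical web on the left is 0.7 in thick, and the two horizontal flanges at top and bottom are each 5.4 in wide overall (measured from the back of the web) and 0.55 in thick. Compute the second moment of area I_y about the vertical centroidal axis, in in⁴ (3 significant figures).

I_y ≈ 31.9 in⁴

Split into non-overlapping primitives; take the origin at the lower-left of the bounding box.
Web: 0.7 × 10.4, A = 7.28 in², x = 0.35 in, Ī = 0.29727 in⁴.
Top flange (beyond web): 4.7 × 0.55, A = 2.585 in², x = 3.05 in, Ī = 4.7586 in⁴.
Bottom flange (beyond web): 4.7 × 0.55, A = 2.585 in², x = 3.05 in, Ī = 4.7586 in⁴.
Centroid: x̄ = ΣA·x / ΣA = 1.4712 in.
Transfer each piece to the vertical centroidal axis using Ī + A·d² with d = x − 1.4712:
  web: d = -1.1212 in → contributes +9.449 in⁴
  top flange (beyond web): d = 1.5788 in → contributes +11.202 in⁴
  bottom flange (beyond web): d = 1.5788 in → contributes +11.202 in⁴
Total I = 31.853 in⁴.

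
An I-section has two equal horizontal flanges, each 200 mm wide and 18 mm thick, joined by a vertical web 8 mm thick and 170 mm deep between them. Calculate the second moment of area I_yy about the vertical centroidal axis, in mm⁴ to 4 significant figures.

I_yy ≈ 2.401 × 10⁷ mm⁴

Break the section into simple shapes (no overlaps), measuring from the bottom-left corner of the bounding box.
Bottom flange: 200 × 18, A = 3 600 mm², x = 100 mm, Ī = 12 000 000 mm⁴.
Web: 8 × 170, A = 1 360 mm², x = 100 mm, Ī = 7253.33 mm⁴.
Top flange: 200 × 18, A = 3 600 mm², x = 100 mm, Ī = 12 000 000 mm⁴.
By symmetry the centroid is at mid-width, x̄ = 100 mm.
All pieces are centred on the vertical centroidal axis, so I = ΣĪ = 24 007 253 mm⁴.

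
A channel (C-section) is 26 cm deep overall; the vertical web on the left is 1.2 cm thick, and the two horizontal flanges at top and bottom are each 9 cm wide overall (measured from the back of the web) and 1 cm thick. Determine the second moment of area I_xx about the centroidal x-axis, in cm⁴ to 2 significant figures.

Break the section into simple shapes (no overlaps), measuring from the bottom-left corner of the bounding box.
Web: 1.2 × 26, A = 31.2 cm², y = 13 cm, Ī = 1 758 cm⁴.
Top flange (beyond web): 7.8 × 1, A = 7.8 cm², y = 25.5 cm, Ī = 0.65 cm⁴.
Bottom flange (beyond web): 7.8 × 1, A = 7.8 cm², y = 0.5 cm, Ī = 0.65 cm⁴.
By symmetry the centroid is at mid-height, ȳ = 13 cm.
Transfer each piece to the centroidal x-axis using Ī + A·d² with d = y − 13:
  web: d = 0 cm → contributes +1 758 cm⁴
  top flange (beyond web): d = 12.5 cm → contributes +1 219 cm⁴
  bottom flange (beyond web): d = -12.5 cm → contributes +1 219 cm⁴
Total I = 4 196 cm⁴.

I_xx ≈ 4200 cm⁴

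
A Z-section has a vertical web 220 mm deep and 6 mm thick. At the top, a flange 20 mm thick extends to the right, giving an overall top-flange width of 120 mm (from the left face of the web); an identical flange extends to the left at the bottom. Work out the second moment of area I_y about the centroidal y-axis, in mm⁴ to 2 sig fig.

I_y ≈ 2.1 × 10⁷ mm⁴

Split into non-overlapping primitives; take the origin at the lower-left of the bounding box.
Web: 6 × 220, A = 1 320 mm², x = 117 mm, Ī = 3 960 mm⁴.
Top flange (beyond web): 114 × 20, A = 2 280 mm², x = 177 mm, Ī = 2 469 240 mm⁴.
Bottom flange (beyond web): 114 × 20, A = 2 280 mm², x = 57 mm, Ī = 2 469 240 mm⁴.
Centroid: x̄ = ΣA·x / ΣA = 117 mm.
Transfer each piece to the centroidal y-axis using Ī + A·d² with d = x − 117:
  web: d = 0 mm → contributes +3 960 mm⁴
  top flange (beyond web): d = 60 mm → contributes +10 677 240 mm⁴
  bottom flange (beyond web): d = -60 mm → contributes +10 677 240 mm⁴
Total I = 21 358 440 mm⁴.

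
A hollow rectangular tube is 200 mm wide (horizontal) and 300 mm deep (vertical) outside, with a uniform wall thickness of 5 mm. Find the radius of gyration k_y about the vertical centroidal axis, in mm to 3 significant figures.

k_y ≈ 83.6 mm

Treat the section as a set of non-overlapping primitives; coordinates are from the bounding-box lower-left.
Outer rectangle: 200 × 300, A = 60 000 mm², x = 100 mm, Ī = 200 000 000 mm⁴.
Inner void (subtracted): 190 × 290, A = 55 100 mm², x = 100 mm, Ī = 165 759 167 mm⁴.
By symmetry the centroid is at mid-width, x̄ = 100 mm.
All pieces are centred on the vertical centroidal axis, so I = ΣĪ (holes subtracted) = 34 240 833 mm⁴.
Radius of gyration: k = √(I/A) = √(34 240 833 / 4 900) = 83.594 mm.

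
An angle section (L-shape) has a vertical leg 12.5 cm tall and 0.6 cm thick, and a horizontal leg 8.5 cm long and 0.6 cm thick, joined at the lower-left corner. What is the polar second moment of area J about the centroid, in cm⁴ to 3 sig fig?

J ≈ 278 cm⁴

Treat the section as a set of non-overlapping primitives; coordinates are from the bounding-box lower-left.
Vertical leg: 0.6 × 12.5, A = 7.5 cm², y = 6.25 cm, Ī = 97.656 cm⁴.
Horizontal leg (remainder): 7.9 × 0.6, A = 4.74 cm², y = 0.3 cm, Ī = 0.1422 cm⁴.
Centroid: ȳ = ΣA·y / ΣA = 3.9458 cm.
Transfer each piece to the centroidal x-axis using Ī + A·d² with d = y − 3.9458:
  vertical leg: d = 2.3042 cm → contributes +137.48 cm⁴
  horizontal leg (remainder): d = -3.6458 cm → contributes +63.147 cm⁴
Total I = 200.62 cm⁴.
For the y-axis: x̄ = 1.9458 cm.
Repeating about the centroidal y-axis gives I_y = 77.338 cm⁴.
Polar second moment: J = I_x + I_y = 277.96 cm⁴.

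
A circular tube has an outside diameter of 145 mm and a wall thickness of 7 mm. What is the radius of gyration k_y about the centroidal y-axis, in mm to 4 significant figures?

Treat the section as a set of non-overlapping primitives; coordinates are from the bounding-box lower-left.
Outer circle: ⌀145, A = 16 513 mm², x = 72.5 mm, Ī = 21 699 109 mm⁴.
Bore (subtracted): ⌀131, A = 13478.2 mm², x = 72.5 mm, Ī = 14 456 231 mm⁴.
By symmetry the centroid is at mid-width, x̄ = 72.5 mm.
All pieces are centred on the centroidal y-axis, so I = ΣĪ (holes subtracted) = 7 242 878 mm⁴.
Radius of gyration: k = √(I/A) = √(7 242 878 / 3034.78) = 48.8531 mm.

k_y ≈ 48.85 mm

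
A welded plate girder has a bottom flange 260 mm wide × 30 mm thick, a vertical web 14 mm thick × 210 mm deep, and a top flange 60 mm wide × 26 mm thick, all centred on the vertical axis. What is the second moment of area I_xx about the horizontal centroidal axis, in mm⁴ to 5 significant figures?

Decompose the section into non-overlapping parts with the origin at the bottom-left of its bounding rectangle.
Bottom plate: 260 × 30, A = 7 800 mm², y = 15 mm, Ī = 585 000 mm⁴.
Web plate: 14 × 210, A = 2 940 mm², y = 135 mm, Ī = 10 804 500 mm⁴.
Top plate: 60 × 26, A = 1 560 mm², y = 253 mm, Ī = 87 880 mm⁴.
Centroid: ȳ = ΣA·y / ΣA = 73.86829 mm.
Transfer each piece to the horizontal centroidal axis using Ī + A·d² with d = y − 73.86829:
  bottom plate: d = -58.86829 mm → contributes +27 615 712 mm⁴
  web plate: d = 61.13171 mm → contributes +21 791 532 mm⁴
  top plate: d = 179.1317 mm → contributes +50 145 423 mm⁴
Total I = 99 552 667 mm⁴.

I_xx ≈ 9.9553 × 10⁷ mm⁴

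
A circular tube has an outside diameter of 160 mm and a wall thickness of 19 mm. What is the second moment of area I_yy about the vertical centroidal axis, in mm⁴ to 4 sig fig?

I_yy ≈ 2.130 × 10⁷ mm⁴

Break the section into simple shapes (no overlaps), measuring from the bottom-left corner of the bounding box.
Outer circle: ⌀160, A = 20106.2 mm², x = 80 mm, Ī = 32 169 909 mm⁴.
Bore (subtracted): ⌀122, A = 11689.9 mm², x = 80 mm, Ī = 10 874 498 mm⁴.
By symmetry the centroid is at mid-width, x̄ = 80 mm.
All pieces are centred on the vertical centroidal axis, so I = ΣĪ (holes subtracted) = 21 295 411 mm⁴.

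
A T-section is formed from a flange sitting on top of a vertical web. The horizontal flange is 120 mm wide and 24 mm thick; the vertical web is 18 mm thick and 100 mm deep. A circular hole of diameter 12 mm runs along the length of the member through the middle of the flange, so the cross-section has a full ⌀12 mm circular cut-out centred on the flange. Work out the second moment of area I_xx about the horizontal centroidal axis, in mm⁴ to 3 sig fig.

Treat the section as a set of non-overlapping primitives; coordinates are from the bounding-box lower-left.
Flange: 120 × 24, A = 2 880 mm², y = 112 mm, Ī = 138 240 mm⁴.
Web: 18 × 100, A = 1 800 mm², y = 50 mm, Ī = 1 500 000 mm⁴.
Hole (subtracted): ⌀12, A = 113.1 mm², y = 112 mm, Ī = 1017.9 mm⁴.
Centroid: ȳ = ΣA·y / ΣA = 87.563 mm.
Transfer each piece to the horizontal centroidal axis using Ī + A·d² with d = y − 87.563:
  flange: d = 24.437 mm → contributes +1 858 038 mm⁴
  web: d = -37.563 mm → contributes +4 039 804 mm⁴
  hole: d = 24.437 mm → contributes −68 554 mm⁴
Total I = 5 829 287 mm⁴.

I_xx ≈ 5.83 × 10⁶ mm⁴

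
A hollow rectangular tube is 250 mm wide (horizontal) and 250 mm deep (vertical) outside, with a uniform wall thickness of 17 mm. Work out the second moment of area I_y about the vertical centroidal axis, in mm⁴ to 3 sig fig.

I_y ≈ 1.44 × 10⁸ mm⁴

Decompose the section into non-overlapping parts with the origin at the bottom-left of its bounding rectangle.
Outer rectangle: 250 × 250, A = 62 500 mm², x = 125 mm, Ī = 325 520 833 mm⁴.
Inner void (subtracted): 216 × 216, A = 46 656 mm², x = 125 mm, Ī = 181 398 528 mm⁴.
By symmetry the centroid is at mid-width, x̄ = 125 mm.
All pieces are centred on the vertical centroidal axis, so I = ΣĪ (holes subtracted) = 144 122 305 mm⁴.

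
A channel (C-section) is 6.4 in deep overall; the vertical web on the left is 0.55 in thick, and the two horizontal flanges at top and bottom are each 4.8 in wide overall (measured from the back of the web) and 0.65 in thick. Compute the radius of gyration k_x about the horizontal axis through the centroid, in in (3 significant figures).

k_x ≈ 2.53 in

Break the section into simple shapes (no overlaps), measuring from the bottom-left corner of the bounding box.
Web: 0.55 × 6.4, A = 3.52 in², y = 3.2 in, Ī = 12.015 in⁴.
Top flange (beyond web): 4.25 × 0.65, A = 2.7625 in², y = 6.075 in, Ī = 0.097263 in⁴.
Bottom flange (beyond web): 4.25 × 0.65, A = 2.7625 in², y = 0.325 in, Ī = 0.097263 in⁴.
By symmetry the centroid is at mid-height, ȳ = 3.2 in.
Transfer each piece to the horizontal axis through the centroid using Ī + A·d² with d = y − 3.2:
  web: d = 0 in → contributes +12.015 in⁴
  top flange (beyond web): d = 2.875 in → contributes +22.931 in⁴
  bottom flange (beyond web): d = -2.875 in → contributes +22.931 in⁴
Total I = 57.877 in⁴.
Radius of gyration: k = √(I/A) = √(57.877 / 9.045) = 2.5296 in.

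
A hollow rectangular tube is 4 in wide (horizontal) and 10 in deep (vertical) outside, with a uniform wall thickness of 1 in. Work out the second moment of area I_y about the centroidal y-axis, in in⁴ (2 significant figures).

Split into non-overlapping primitives; take the origin at the lower-left of the bounding box.
Outer rectangle: 4 × 10, A = 40 in², x = 2 in, Ī = 53.33 in⁴.
Inner void (subtracted): 2 × 8, A = 16 in², x = 2 in, Ī = 5.333 in⁴.
By symmetry the centroid is at mid-width, x̄ = 2 in.
All pieces are centred on the centroidal y-axis, so I = ΣĪ (holes subtracted) = 48 in⁴.

I_y ≈ 48 in⁴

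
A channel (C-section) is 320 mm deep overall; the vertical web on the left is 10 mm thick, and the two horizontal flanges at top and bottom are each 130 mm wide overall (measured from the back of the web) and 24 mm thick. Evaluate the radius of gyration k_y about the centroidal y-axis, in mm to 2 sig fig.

Break the section into simple shapes (no overlaps), measuring from the bottom-left corner of the bounding box.
Web: 10 × 320, A = 3 200 mm², x = 5 mm, Ī = 26 667 mm⁴.
Top flange (beyond web): 120 × 24, A = 2 880 mm², x = 70 mm, Ī = 3 456 000 mm⁴.
Bottom flange (beyond web): 120 × 24, A = 2 880 mm², x = 70 mm, Ī = 3 456 000 mm⁴.
Centroid: x̄ = ΣA·x / ΣA = 46.79 mm.
Transfer each piece to the centroidal y-axis using Ī + A·d² with d = x − 46.79:
  web: d = -41.79 mm → contributes +5 614 014 mm⁴
  top flange (beyond web): d = 23.21 mm → contributes +5 008 041 mm⁴
  bottom flange (beyond web): d = 23.21 mm → contributes +5 008 041 mm⁴
Total I = 15 630 095 mm⁴.
Radius of gyration: k = √(I/A) = √(15 630 095 / 8 960) = 41.77 mm.

k_y ≈ 42 mm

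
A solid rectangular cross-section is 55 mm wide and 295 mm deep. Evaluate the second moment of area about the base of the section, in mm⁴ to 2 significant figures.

I_base ≈ 4.7 × 10⁸ mm⁴

The section: 55 × 295, A = 16 225 mm², y = 147.5 mm, Ī = 117 665 052 mm⁴.
Transfer it to a horizontal axis along the bottom face using Ī + A·d² with d = y − 0:
  the section: d = 147.5 mm → contributes +470 660 208 mm⁴
Total I = 470 660 208 mm⁴.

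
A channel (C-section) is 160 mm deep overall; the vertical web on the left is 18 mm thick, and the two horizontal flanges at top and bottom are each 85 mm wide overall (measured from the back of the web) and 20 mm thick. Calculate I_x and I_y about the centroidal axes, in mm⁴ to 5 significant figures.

I_x ≈ 1.9365 × 10⁷ mm⁴, I_y ≈ 3.5877 × 10⁶ mm⁴

Split into non-overlapping primitives; take the origin at the lower-left of the bounding box.
Web: 18 × 160, A = 2 880 mm², y = 80 mm, Ī = 6 144 000 mm⁴.
Top flange (beyond web): 67 × 20, A = 1 340 mm², y = 150 mm, Ī = 44666.67 mm⁴.
Bottom flange (beyond web): 67 × 20, A = 1 340 mm², y = 10 mm, Ī = 44666.67 mm⁴.
By symmetry the centroid is at mid-height, ȳ = 80 mm.
Transfer each piece to the centroidal x-axis using Ī + A·d² with d = y − 80:
  web: d = 0 mm → contributes +6 144 000 mm⁴
  top flange (beyond web): d = 70 mm → contributes +6 610 667 mm⁴
  bottom flange (beyond web): d = -70 mm → contributes +6 610 667 mm⁴
Total I = 19 365 333 mm⁴.
For the y-axis: x̄ = 29.48561 mm.
Repeating about the centroidal y-axis gives I_y = 3 587 742 mm⁴.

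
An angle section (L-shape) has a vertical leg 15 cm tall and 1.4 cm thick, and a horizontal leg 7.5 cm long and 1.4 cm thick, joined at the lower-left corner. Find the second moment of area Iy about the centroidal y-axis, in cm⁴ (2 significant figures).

Iy ≈ 120 cm⁴

Decompose the section into non-overlapping parts with the origin at the bottom-left of its bounding rectangle.
Vertical leg: 1.4 × 15, A = 21 cm², x = 0.7 cm, Ī = 3.43 cm⁴.
Horizontal leg (remainder): 6.1 × 1.4, A = 8.54 cm², x = 4.45 cm, Ī = 26.48 cm⁴.
Centroid: x̄ = ΣA·x / ΣA = 1.784 cm.
Transfer each piece to the centroidal y-axis using Ī + A·d² with d = x − 1.784:
  vertical leg: d = -1.084 cm → contributes +28.11 cm⁴
  horizontal leg (remainder): d = 2.666 cm → contributes +87.17 cm⁴
Total I = 115.3 cm⁴.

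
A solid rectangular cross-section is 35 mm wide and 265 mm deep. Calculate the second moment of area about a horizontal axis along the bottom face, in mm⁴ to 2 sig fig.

The section: 35 × 265, A = 9 275 mm², y = 132.5 mm, Ī = 54 278 073 mm⁴.
Transfer it to the bottom edge using Ī + A·d² with d = y − 0:
  the section: d = 132.5 mm → contributes +217 112 292 mm⁴
Total I = 217 112 292 mm⁴.

I_base ≈ 2.2 × 10⁸ mm⁴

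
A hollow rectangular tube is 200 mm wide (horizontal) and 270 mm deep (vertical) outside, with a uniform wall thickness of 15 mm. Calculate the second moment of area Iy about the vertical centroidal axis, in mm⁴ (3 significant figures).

Break the section into simple shapes (no overlaps), measuring from the bottom-left corner of the bounding box.
Outer rectangle: 200 × 270, A = 54 000 mm², x = 100 mm, Ī = 180 000 000 mm⁴.
Inner void (subtracted): 170 × 240, A = 40 800 mm², x = 100 mm, Ī = 98 260 000 mm⁴.
By symmetry the centroid is at mid-width, x̄ = 100 mm.
All pieces are centred on the vertical centroidal axis, so I = ΣĪ (holes subtracted) = 81 740 000 mm⁴.

Iy ≈ 8.17 × 10⁷ mm⁴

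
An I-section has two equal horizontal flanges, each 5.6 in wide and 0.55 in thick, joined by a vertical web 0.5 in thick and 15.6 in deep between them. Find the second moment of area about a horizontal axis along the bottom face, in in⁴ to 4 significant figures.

I_base ≈ 1533 in⁴

Break the section into simple shapes (no overlaps), measuring from the bottom-left corner of the bounding box.
Bottom flange: 5.6 × 0.55, A = 3.08 in², y = 0.275 in, Ī = 0.0776417 in⁴.
Web: 0.5 × 15.6, A = 7.8 in², y = 8.35 in, Ī = 158.184 in⁴.
Top flange: 5.6 × 0.55, A = 3.08 in², y = 16.425 in, Ī = 0.0776417 in⁴.
Transfer each piece to the base of the section using Ī + A·d² with d = y − 0:
  bottom flange: d = 0.275 in → contributes +0.310567 in⁴
  web: d = 8.35 in → contributes +702.02 in⁴
  top flange: d = 16.425 in → contributes +831.002 in⁴
Total I = 1533.33 in⁴.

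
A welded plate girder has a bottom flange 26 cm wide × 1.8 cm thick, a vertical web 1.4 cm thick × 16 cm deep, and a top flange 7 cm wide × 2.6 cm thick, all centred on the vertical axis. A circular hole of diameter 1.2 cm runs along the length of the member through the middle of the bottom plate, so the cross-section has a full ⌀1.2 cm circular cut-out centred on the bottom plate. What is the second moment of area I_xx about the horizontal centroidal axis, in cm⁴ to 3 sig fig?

I_xx ≈ 5040 cm⁴

Split into non-overlapping primitives; take the origin at the lower-left of the bounding box.
Bottom plate: 26 × 1.8, A = 46.8 cm², y = 0.9 cm, Ī = 12.636 cm⁴.
Web plate: 1.4 × 16, A = 22.4 cm², y = 9.8 cm, Ī = 477.87 cm⁴.
Top plate: 7 × 2.6, A = 18.2 cm², y = 19.1 cm, Ī = 10.253 cm⁴.
Hole (subtracted): ⌀1.2, A = 1.131 cm², y = 0.9 cm, Ī = 0.10179 cm⁴.
Centroid: ȳ = ΣA·y / ΣA = 7.0505 cm.
Transfer each piece to the horizontal centroidal axis using Ī + A·d² with d = y − 7.0505:
  bottom plate: d = -6.1505 cm → contributes +1 783 cm⁴
  web plate: d = 2.7495 cm → contributes +647.2 cm⁴
  top plate: d = 12.049 cm → contributes +2652.7 cm⁴
  hole: d = -6.1505 cm → contributes −42.885 cm⁴
Total I = 5040.1 cm⁴.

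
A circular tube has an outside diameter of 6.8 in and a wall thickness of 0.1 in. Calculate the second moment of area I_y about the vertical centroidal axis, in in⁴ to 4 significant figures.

I_y ≈ 11.81 in⁴

Treat the section as a set of non-overlapping primitives; coordinates are from the bounding-box lower-left.
Outer circle: ⌀6.8, A = 36.3168 in², x = 3.4 in, Ī = 104.956 in⁴.
Bore (subtracted): ⌀6.6, A = 34.2119 in², x = 3.4 in, Ī = 93.142 in⁴.
By symmetry the centroid is at mid-width, x̄ = 3.4 in.
All pieces are centred on the vertical centroidal axis, so I = ΣĪ (holes subtracted) = 11.8136 in⁴.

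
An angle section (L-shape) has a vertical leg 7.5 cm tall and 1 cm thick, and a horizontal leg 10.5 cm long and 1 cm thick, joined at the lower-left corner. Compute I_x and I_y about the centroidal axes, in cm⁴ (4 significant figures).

Split into non-overlapping primitives; take the origin at the lower-left of the bounding box.
Vertical leg: 1 × 7.5, A = 7.5 cm², y = 3.75 cm, Ī = 35.1563 cm⁴.
Horizontal leg (remainder): 9.5 × 1, A = 9.5 cm², y = 0.5 cm, Ī = 0.791667 cm⁴.
Centroid: ȳ = ΣA·y / ΣA = 1.93382 cm.
Transfer each piece to the centroidal x-axis using Ī + A·d² with d = y − 1.93382:
  vertical leg: d = 1.81618 cm → contributes +59.895 cm⁴
  horizontal leg (remainder): d = -1.43382 cm → contributes +20.3222 cm⁴
Total I = 80.2172 cm⁴.
For the y-axis: x̄ = 3.43382 cm.
Repeating about the centroidal y-axis gives I_y = 187.592 cm⁴.

I_x ≈ 80.22 cm⁴, I_y ≈ 187.6 cm⁴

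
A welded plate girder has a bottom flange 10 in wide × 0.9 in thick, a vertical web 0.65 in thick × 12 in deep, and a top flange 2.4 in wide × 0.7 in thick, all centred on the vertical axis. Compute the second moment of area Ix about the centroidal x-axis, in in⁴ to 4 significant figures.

Ix ≈ 415.0 in⁴

Treat the section as a set of non-overlapping primitives; coordinates are from the bounding-box lower-left.
Bottom plate: 10 × 0.9, A = 9 in², y = 0.45 in, Ī = 0.6075 in⁴.
Web plate: 0.65 × 12, A = 7.8 in², y = 6.9 in, Ī = 93.6 in⁴.
Top plate: 2.4 × 0.7, A = 1.68 in², y = 13.25 in, Ī = 0.0686 in⁴.
Centroid: ȳ = ΣA·y / ΣA = 4.33604 in.
Transfer each piece to the centroidal x-axis using Ī + A·d² with d = y − 4.33604:
  bottom plate: d = -3.88604 in → contributes +136.519 in⁴
  web plate: d = 2.56396 in → contributes +144.876 in⁴
  top plate: d = 8.91396 in → contributes +133.559 in⁴
Total I = 414.955 in⁴.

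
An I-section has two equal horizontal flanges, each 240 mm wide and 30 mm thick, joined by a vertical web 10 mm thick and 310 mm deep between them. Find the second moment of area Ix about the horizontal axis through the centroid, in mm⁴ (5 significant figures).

Ix ≈ 4.4207 × 10⁸ mm⁴

Split into non-overlapping primitives; take the origin at the lower-left of the bounding box.
Bottom flange: 240 × 30, A = 7 200 mm², y = 15 mm, Ī = 540 000 mm⁴.
Web: 10 × 310, A = 3 100 mm², y = 185 mm, Ī = 24 825 833 mm⁴.
Top flange: 240 × 30, A = 7 200 mm², y = 355 mm, Ī = 540 000 mm⁴.
By symmetry the centroid is at mid-height, ȳ = 185 mm.
Transfer each piece to the horizontal axis through the centroid using Ī + A·d² with d = y − 185:
  bottom flange: d = -170 mm → contributes +208 620 000 mm⁴
  web: d = 0 mm → contributes +24 825 833 mm⁴
  top flange: d = 170 mm → contributes +208 620 000 mm⁴
Total I = 442 065 833 mm⁴.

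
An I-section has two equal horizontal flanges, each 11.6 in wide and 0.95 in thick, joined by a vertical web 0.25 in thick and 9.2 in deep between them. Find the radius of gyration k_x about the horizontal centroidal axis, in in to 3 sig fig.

k_x ≈ 4.90 in

Break the section into simple shapes (no overlaps), measuring from the bottom-left corner of the bounding box.
Bottom flange: 11.6 × 0.95, A = 11.02 in², y = 0.475 in, Ī = 0.8288 in⁴.
Web: 0.25 × 9.2, A = 2.3 in², y = 5.55 in, Ī = 16.223 in⁴.
Top flange: 11.6 × 0.95, A = 11.02 in², y = 10.625 in, Ī = 0.8288 in⁴.
By symmetry the centroid is at mid-height, ȳ = 5.55 in.
Transfer each piece to the horizontal centroidal axis using Ī + A·d² with d = y − 5.55:
  bottom flange: d = -5.075 in → contributes +284.66 in⁴
  web: d = 0 in → contributes +16.223 in⁴
  top flange: d = 5.075 in → contributes +284.66 in⁴
Total I = 585.53 in⁴.
Radius of gyration: k = √(I/A) = √(585.53 / 24.34) = 4.9047 in.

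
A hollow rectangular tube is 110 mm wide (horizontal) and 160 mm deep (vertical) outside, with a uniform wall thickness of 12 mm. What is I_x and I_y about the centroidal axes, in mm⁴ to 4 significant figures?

I_x ≈ 1.952 × 10⁷ mm⁴, I_y ≈ 1.054 × 10⁷ mm⁴

Split into non-overlapping primitives; take the origin at the lower-left of the bounding box.
Outer rectangle: 110 × 160, A = 17 600 mm², y = 80 mm, Ī = 37 546 667 mm⁴.
Inner void (subtracted): 86 × 136, A = 11 696 mm², y = 80 mm, Ī = 18 027 435 mm⁴.
By symmetry the centroid is at mid-height, ȳ = 80 mm.
All pieces are centred on the centroidal x-axis, so I = ΣĪ (holes subtracted) = 19 519 232 mm⁴.
Repeating about the centroidal y-axis gives I_y = 10 538 032 mm⁴.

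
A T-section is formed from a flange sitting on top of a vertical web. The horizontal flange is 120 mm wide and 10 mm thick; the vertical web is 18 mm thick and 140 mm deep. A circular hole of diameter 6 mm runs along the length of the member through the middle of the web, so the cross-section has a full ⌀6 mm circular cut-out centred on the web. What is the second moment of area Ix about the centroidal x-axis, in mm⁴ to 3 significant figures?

Split into non-overlapping primitives; take the origin at the lower-left of the bounding box.
Flange: 120 × 10, A = 1 200 mm², y = 145 mm, Ī = 10 000 mm⁴.
Web: 18 × 140, A = 2 520 mm², y = 70 mm, Ī = 4 116 000 mm⁴.
Hole (subtracted): ⌀6, A = 28.274 mm², y = 70 mm, Ī = 63.617 mm⁴.
Centroid: ȳ = ΣA·y / ΣA = 94.379 mm.
Transfer each piece to the centroidal x-axis using Ī + A·d² with d = y − 94.379:
  flange: d = 50.621 mm → contributes +3 085 002 mm⁴
  web: d = -24.379 mm → contributes +5 613 707 mm⁴
  hole: d = -24.379 mm → contributes −16 868 mm⁴
Total I = 8 681 841 mm⁴.

Ix ≈ 8.68 × 10⁶ mm⁴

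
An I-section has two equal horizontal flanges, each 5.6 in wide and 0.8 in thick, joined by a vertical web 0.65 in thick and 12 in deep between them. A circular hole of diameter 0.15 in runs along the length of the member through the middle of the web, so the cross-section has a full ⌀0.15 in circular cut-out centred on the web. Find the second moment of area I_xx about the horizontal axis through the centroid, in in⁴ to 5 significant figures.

I_xx ≈ 461.08 in⁴

Split into non-overlapping primitives; take the origin at the lower-left of the bounding box.
Bottom flange: 5.6 × 0.8, A = 4.48 in², y = 0.4 in, Ī = 0.2389333 in⁴.
Web: 0.65 × 12, A = 7.8 in², y = 6.8 in, Ī = 93.6 in⁴.
Top flange: 5.6 × 0.8, A = 4.48 in², y = 13.2 in, Ī = 0.2389333 in⁴.
Hole (subtracted): ⌀0.15, A = 0.01767146 in², y = 6.8 in, Ī = 0.00002485049 in⁴.
By symmetry the centroid is at mid-height, ȳ = 6.8 in.
Transfer each piece to the horizontal axis through the centroid using Ī + A·d² with d = y − 6.8:
  bottom flange: d = -6.4 in → contributes +183.7397 in⁴
  web: d = 0 in → contributes +93.6 in⁴
  top flange: d = 6.4 in → contributes +183.7397 in⁴
  hole: d = 0 in → contributes −0.00002485049 in⁴
Total I = 461.0794 in⁴.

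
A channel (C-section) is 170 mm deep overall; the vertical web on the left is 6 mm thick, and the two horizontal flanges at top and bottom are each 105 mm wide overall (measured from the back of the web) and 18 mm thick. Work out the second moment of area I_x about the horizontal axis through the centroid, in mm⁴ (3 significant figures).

I_x ≈ 2.31 × 10⁷ mm⁴

Split into non-overlapping primitives; take the origin at the lower-left of the bounding box.
Web: 6 × 170, A = 1 020 mm², y = 85 mm, Ī = 2 456 500 mm⁴.
Top flange (beyond web): 99 × 18, A = 1 782 mm², y = 161 mm, Ī = 48 114 mm⁴.
Bottom flange (beyond web): 99 × 18, A = 1 782 mm², y = 9 mm, Ī = 48 114 mm⁴.
By symmetry the centroid is at mid-height, ȳ = 85 mm.
Transfer each piece to the horizontal axis through the centroid using Ī + A·d² with d = y − 85:
  web: d = 0 mm → contributes +2 456 500 mm⁴
  top flange (beyond web): d = 76 mm → contributes +10 340 946 mm⁴
  bottom flange (beyond web): d = -76 mm → contributes +10 340 946 mm⁴
Total I = 23 138 392 mm⁴.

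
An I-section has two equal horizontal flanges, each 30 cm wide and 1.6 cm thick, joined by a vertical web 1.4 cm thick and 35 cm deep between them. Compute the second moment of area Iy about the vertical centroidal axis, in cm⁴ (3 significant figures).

Iy ≈ 7210 cm⁴

Decompose the section into non-overlapping parts with the origin at the bottom-left of its bounding rectangle.
Bottom flange: 30 × 1.6, A = 48 cm², x = 15 cm, Ī = 3 600 cm⁴.
Web: 1.4 × 35, A = 49 cm², x = 15 cm, Ī = 8.0033 cm⁴.
Top flange: 30 × 1.6, A = 48 cm², x = 15 cm, Ī = 3 600 cm⁴.
By symmetry the centroid is at mid-width, x̄ = 15 cm.
All pieces are centred on the vertical centroidal axis, so I = ΣĪ = 7 208 cm⁴.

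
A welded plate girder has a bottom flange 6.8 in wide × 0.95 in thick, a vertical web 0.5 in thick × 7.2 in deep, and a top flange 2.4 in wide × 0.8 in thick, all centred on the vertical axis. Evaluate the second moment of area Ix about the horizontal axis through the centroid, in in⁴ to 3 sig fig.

Treat the section as a set of non-overlapping primitives; coordinates are from the bounding-box lower-left.
Bottom plate: 6.8 × 0.95, A = 6.46 in², y = 0.475 in, Ī = 0.48585 in⁴.
Web plate: 0.5 × 7.2, A = 3.6 in², y = 4.55 in, Ī = 15.552 in⁴.
Top plate: 2.4 × 0.8, A = 1.92 in², y = 8.55 in, Ī = 0.1024 in⁴.
Centroid: ȳ = ΣA·y / ΣA = 2.9937 in.
Transfer each piece to the horizontal axis through the centroid using Ī + A·d² with d = y − 2.9937:
  bottom plate: d = -2.5187 in → contributes +41.467 in⁴
  web plate: d = 1.5563 in → contributes +24.271 in⁴
  top plate: d = 5.5563 in → contributes +59.378 in⁴
Total I = 125.12 in⁴.

Ix ≈ 125 in⁴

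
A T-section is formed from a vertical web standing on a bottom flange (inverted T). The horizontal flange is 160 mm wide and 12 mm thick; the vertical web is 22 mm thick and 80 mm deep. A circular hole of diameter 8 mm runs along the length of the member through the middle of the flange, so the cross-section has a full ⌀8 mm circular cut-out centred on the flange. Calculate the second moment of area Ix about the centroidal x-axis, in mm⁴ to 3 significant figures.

Ix ≈ 2.88 × 10⁶ mm⁴

Treat the section as a set of non-overlapping primitives; coordinates are from the bounding-box lower-left.
Flange: 160 × 12, A = 1 920 mm², y = 6 mm, Ī = 23 040 mm⁴.
Web: 22 × 80, A = 1 760 mm², y = 52 mm, Ī = 938 667 mm⁴.
Hole (subtracted): ⌀8, A = 50.265 mm², y = 6 mm, Ī = 201.06 mm⁴.
Centroid: ȳ = ΣA·y / ΣA = 28.305 mm.
Transfer each piece to the centroidal x-axis using Ī + A·d² with d = y − 28.305:
  flange: d = -22.305 mm → contributes +978 236 mm⁴
  web: d = 23.695 mm → contributes +1 926 852 mm⁴
  hole: d = -22.305 mm → contributes −25 208 mm⁴
Total I = 2 879 880 mm⁴.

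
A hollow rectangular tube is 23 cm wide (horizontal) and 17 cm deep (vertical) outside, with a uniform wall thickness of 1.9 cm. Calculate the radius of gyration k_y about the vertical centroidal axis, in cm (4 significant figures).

Decompose the section into non-overlapping parts with the origin at the bottom-left of its bounding rectangle.
Outer rectangle: 23 × 17, A = 391 cm², x = 11.5 cm, Ī = 17236.6 cm⁴.
Inner void (subtracted): 19.2 × 13.2, A = 253.44 cm², x = 11.5 cm, Ī = 7785.68 cm⁴.
By symmetry the centroid is at mid-width, x̄ = 11.5 cm.
All pieces are centred on the vertical centroidal axis, so I = ΣĪ (holes subtracted) = 9450.91 cm⁴.
Radius of gyration: k = √(I/A) = √(9450.91 / 137.56) = 8.28878 cm.

k_y ≈ 8.289 cm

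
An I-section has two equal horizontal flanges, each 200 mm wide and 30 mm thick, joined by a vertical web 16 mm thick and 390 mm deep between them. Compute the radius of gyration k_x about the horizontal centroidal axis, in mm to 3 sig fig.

Split into non-overlapping primitives; take the origin at the lower-left of the bounding box.
Bottom flange: 200 × 30, A = 6 000 mm², y = 15 mm, Ī = 450 000 mm⁴.
Web: 16 × 390, A = 6 240 mm², y = 225 mm, Ī = 79 092 000 mm⁴.
Top flange: 200 × 30, A = 6 000 mm², y = 435 mm, Ī = 450 000 mm⁴.
By symmetry the centroid is at mid-height, ȳ = 225 mm.
Transfer each piece to the horizontal centroidal axis using Ī + A·d² with d = y − 225:
  bottom flange: d = -210 mm → contributes +265 050 000 mm⁴
  web: d = 0 mm → contributes +79 092 000 mm⁴
  top flange: d = 210 mm → contributes +265 050 000 mm⁴
Total I = 609 192 000 mm⁴.
Radius of gyration: k = √(I/A) = √(609 192 000 / 18 240) = 182.75 mm.

k_x ≈ 183 mm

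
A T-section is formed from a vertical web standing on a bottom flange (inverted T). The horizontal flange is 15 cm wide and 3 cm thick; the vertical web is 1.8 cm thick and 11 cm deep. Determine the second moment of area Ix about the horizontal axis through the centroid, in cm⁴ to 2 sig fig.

Ix ≈ 910 cm⁴

Treat the section as a set of non-overlapping primitives; coordinates are from the bounding-box lower-left.
Flange: 15 × 3, A = 45 cm², y = 1.5 cm, Ī = 33.75 cm⁴.
Web: 1.8 × 11, A = 19.8 cm², y = 8.5 cm, Ī = 199.7 cm⁴.
Centroid: ȳ = ΣA·y / ΣA = 3.639 cm.
Transfer each piece to the horizontal axis through the centroid using Ī + A·d² with d = y − 3.639:
  flange: d = -2.139 cm → contributes +239.6 cm⁴
  web: d = 4.861 cm → contributes +667.5 cm⁴
Total I = 907.2 cm⁴.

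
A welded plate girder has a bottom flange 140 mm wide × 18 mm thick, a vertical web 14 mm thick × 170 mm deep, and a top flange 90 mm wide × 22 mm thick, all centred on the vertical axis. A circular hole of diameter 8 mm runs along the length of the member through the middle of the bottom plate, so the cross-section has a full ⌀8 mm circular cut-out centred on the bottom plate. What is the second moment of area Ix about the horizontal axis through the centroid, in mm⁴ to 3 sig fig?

Treat the section as a set of non-overlapping primitives; coordinates are from the bounding-box lower-left.
Bottom plate: 140 × 18, A = 2 520 mm², y = 9 mm, Ī = 68 040 mm⁴.
Web plate: 14 × 170, A = 2 380 mm², y = 103 mm, Ī = 5 731 833 mm⁴.
Top plate: 90 × 22, A = 1 980 mm², y = 199 mm, Ī = 79 860 mm⁴.
Hole (subtracted): ⌀8, A = 50.265 mm², y = 9 mm, Ī = 201.06 mm⁴.
Centroid: ȳ = ΣA·y / ΣA = 96.839 mm.
Transfer each piece to the horizontal axis through the centroid using Ī + A·d² with d = y − 96.839:
  bottom plate: d = -87.839 mm → contributes +19 511 770 mm⁴
  web plate: d = 6.1606 mm → contributes +5 822 161 mm⁴
  top plate: d = 102.16 mm → contributes +20 744 688 mm⁴
  hole: d = -87.839 mm → contributes −388 038 mm⁴
Total I = 45 690 580 mm⁴.

Ix ≈ 4.57 × 10⁷ mm⁴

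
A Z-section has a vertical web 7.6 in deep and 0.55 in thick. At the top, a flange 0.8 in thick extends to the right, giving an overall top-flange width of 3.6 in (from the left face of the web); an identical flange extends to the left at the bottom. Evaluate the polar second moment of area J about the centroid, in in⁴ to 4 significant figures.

Break the section into simple shapes (no overlaps), measuring from the bottom-left corner of the bounding box.
Web: 0.55 × 7.6, A = 4.18 in², y = 3.8 in, Ī = 20.1197 in⁴.
Top flange (beyond web): 3.05 × 0.8, A = 2.44 in², y = 7.2 in, Ī = 0.130133 in⁴.
Bottom flange (beyond web): 3.05 × 0.8, A = 2.44 in², y = 0.4 in, Ī = 0.130133 in⁴.
Centroid: ȳ = ΣA·y / ΣA = 3.8 in.
Transfer each piece to the centroidal x-axis using Ī + A·d² with d = y − 3.8:
  web: d = 0 in → contributes +20.1197 in⁴
  top flange (beyond web): d = 3.4 in → contributes +28.3365 in⁴
  bottom flange (beyond web): d = -3.4 in → contributes +28.3365 in⁴
Total I = 76.7928 in⁴.
For the y-axis: x̄ = 3.325 in.
Repeating about the centroidal y-axis gives I_y = 19.6996 in⁴.
Polar second moment: J = I_x + I_y = 96.4924 in⁴.

J ≈ 96.49 in⁴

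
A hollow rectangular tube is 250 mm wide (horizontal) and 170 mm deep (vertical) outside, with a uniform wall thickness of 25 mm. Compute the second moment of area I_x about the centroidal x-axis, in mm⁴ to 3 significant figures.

Split into non-overlapping primitives; take the origin at the lower-left of the bounding box.
Outer rectangle: 250 × 170, A = 42 500 mm², y = 85 mm, Ī = 102 354 167 mm⁴.
Inner void (subtracted): 200 × 120, A = 24 000 mm², y = 85 mm, Ī = 28 800 000 mm⁴.
By symmetry the centroid is at mid-height, ȳ = 85 mm.
All pieces are centred on the centroidal x-axis, so I = ΣĪ (holes subtracted) = 73 554 167 mm⁴.

I_x ≈ 7.36 × 10⁷ mm⁴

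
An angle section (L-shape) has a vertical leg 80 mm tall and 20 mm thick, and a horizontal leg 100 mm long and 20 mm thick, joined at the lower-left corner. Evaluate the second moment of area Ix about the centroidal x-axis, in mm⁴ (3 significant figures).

Treat the section as a set of non-overlapping primitives; coordinates are from the bounding-box lower-left.
Vertical leg: 20 × 80, A = 1 600 mm², y = 40 mm, Ī = 853 333 mm⁴.
Horizontal leg (remainder): 80 × 20, A = 1 600 mm², y = 10 mm, Ī = 53 333 mm⁴.
Centroid: ȳ = ΣA·y / ΣA = 25 mm.
Transfer each piece to the centroidal x-axis using Ī + A·d² with d = y − 25:
  vertical leg: d = 15 mm → contributes +1 213 333 mm⁴
  horizontal leg (remainder): d = -15 mm → contributes +413 333 mm⁴
Total I = 1 626 667 mm⁴.

Ix ≈ 1.63 × 10⁶ mm⁴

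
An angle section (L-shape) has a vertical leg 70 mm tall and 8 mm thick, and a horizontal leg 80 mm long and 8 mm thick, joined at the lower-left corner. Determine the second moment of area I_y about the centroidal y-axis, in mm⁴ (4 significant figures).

Decompose the section into non-overlapping parts with the origin at the bottom-left of its bounding rectangle.
Vertical leg: 8 × 70, A = 560 mm², x = 4 mm, Ī = 2986.67 mm⁴.
Horizontal leg (remainder): 72 × 8, A = 576 mm², x = 44 mm, Ī = 248 832 mm⁴.
Centroid: x̄ = ΣA·x / ΣA = 24.2817 mm.
Transfer each piece to the centroidal y-axis using Ī + A·d² with d = x − 24.2817:
  vertical leg: d = -20.2817 mm → contributes +233 341 mm⁴
  horizontal leg (remainder): d = 19.7183 mm → contributes +472 788 mm⁴
Total I = 706 129 mm⁴.

I_y ≈ 7.061 × 10⁵ mm⁴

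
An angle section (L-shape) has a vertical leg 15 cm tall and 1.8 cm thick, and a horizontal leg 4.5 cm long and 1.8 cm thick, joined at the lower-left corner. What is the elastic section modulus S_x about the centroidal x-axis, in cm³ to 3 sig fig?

S_x ≈ 80.8 cm³

Split into non-overlapping primitives; take the origin at the lower-left of the bounding box.
Vertical leg: 1.8 × 15, A = 27 cm², y = 7.5 cm, Ī = 506.25 cm⁴.
Horizontal leg (remainder): 2.7 × 1.8, A = 4.86 cm², y = 0.9 cm, Ī = 1.3122 cm⁴.
Centroid: ȳ = ΣA·y / ΣA = 6.4932 cm.
Transfer each piece to the centroidal x-axis using Ī + A·d² with d = y − 6.4932:
  vertical leg: d = 1.0068 cm → contributes +533.62 cm⁴
  horizontal leg (remainder): d = -5.5932 cm → contributes +153.35 cm⁴
Total I = 686.97 cm⁴.
Extreme fibre distance c = 8.5068 cm; S = I/c = 80.756 cm³.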